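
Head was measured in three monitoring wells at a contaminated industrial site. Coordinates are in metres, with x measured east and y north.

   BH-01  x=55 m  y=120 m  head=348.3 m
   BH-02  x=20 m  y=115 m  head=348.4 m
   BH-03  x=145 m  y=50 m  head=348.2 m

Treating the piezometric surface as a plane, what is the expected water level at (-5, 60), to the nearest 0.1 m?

Taking BH-01 as reference: BH-02−BH-01 = (-35, -5, +0.1); BH-03−BH-01 = (90, -70, -0.1).
Determinant of the coordinate differences = (-35)·(-70) − 90·(-5) = 2900.
∂h/∂x = [(+0.1)·(-70) − (-0.1)·(-5)] / 2900 = -0.002586
∂h/∂y = [(-35)·(-0.1) − 90·(+0.1)] / 2900 = -0.001897
h(-5, 60) = 348.3 + (-0.002586)·(-60) + (-0.001897)·(-60) = 348.3 +0.155 +0.114 = 348.569 m.

348.6 m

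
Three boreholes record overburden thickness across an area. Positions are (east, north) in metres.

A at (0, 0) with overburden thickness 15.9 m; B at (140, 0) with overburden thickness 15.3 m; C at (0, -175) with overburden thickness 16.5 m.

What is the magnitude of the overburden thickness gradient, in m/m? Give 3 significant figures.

0.00549 m/m

∂d/∂x = (15.3 − 15.9) / (140 − 0) = -0.004286
∂d/∂y = (16.5 − 15.9) / (-175 − 0) = -0.003429
|∇f| = √(-0.004286² + -0.003429²) = 0.005489 m/m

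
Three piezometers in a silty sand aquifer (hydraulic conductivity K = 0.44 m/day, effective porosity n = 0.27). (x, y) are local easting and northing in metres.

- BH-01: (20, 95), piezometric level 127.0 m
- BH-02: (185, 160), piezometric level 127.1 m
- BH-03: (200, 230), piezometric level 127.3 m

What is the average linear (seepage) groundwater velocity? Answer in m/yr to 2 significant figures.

Taking BH-01 as reference: BH-02−BH-01 = (165, 65, +0.1); BH-03−BH-01 = (180, 135, +0.3).
Determinant of the coordinate differences = 165·135 − 180·65 = 10575.
∂h/∂x = [(+0.1)·135 − (+0.3)·65] / 10575 = -0.0005674
∂h/∂y = [165·(+0.3) − 180·(+0.1)] / 10575 = +0.002979
|∇h| = √(-0.0005674² + 0.002979²) = 0.003033
Seepage velocity v = K·i/n = 0.44 × 0.003033 / 0.27 = 0.004943 m/day = 1.805 m/yr.

1.8 m/yr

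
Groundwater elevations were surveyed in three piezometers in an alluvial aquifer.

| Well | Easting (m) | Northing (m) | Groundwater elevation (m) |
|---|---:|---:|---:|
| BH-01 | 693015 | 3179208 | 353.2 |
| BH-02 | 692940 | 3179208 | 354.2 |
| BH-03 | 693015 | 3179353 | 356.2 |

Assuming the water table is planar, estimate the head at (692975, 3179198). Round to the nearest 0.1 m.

353.5 m

∂h/∂x = (354.2 − 353.2) / (692940 − 693015) = -0.01333
∂h/∂y = (356.2 − 353.2) / (3179353 − 3179208) = +0.02069
h(692975, 3179198) = 353.2 + (-0.01333)·(-40) + (+0.02069)·(-10) = 353.2 +0.533 -0.207 = 353.526 m.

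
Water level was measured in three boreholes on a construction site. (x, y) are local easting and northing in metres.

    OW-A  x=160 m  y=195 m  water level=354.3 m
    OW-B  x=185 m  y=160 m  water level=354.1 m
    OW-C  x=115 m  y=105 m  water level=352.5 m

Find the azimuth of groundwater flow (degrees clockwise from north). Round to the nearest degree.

220°

With h = a·x + b·y + c and OW-A as origin, the differences give:
  25·a + (-35)·b = -0.2
  (-45)·a + (-90)·b = -1.8
Eliminate b (×(-90) and ×(-35), subtract): -3825·a = -45.00 → a = ∂h/∂x = +0.01176
Back-substitute: b = ∂h/∂y = +0.01412.
Flow direction (−∇h) has components (-0.01176 E, -0.01412 N).
Azimuth = atan2(E, N) = atan2(-0.01176, -0.01412) = 219.8° ≈ 220°.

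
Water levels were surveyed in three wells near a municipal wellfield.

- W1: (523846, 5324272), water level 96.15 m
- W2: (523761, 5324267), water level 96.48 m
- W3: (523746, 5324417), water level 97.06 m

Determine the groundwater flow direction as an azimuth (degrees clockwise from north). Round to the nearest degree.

130°

Three-point gradient (reference W1): Δ to W2 = (-85, -5, +0.33), Δ to W3 = (-100, 145, +0.91).
∂h/∂x = -0.004086, ∂h/∂y = +0.003458 (det = -12825).
Flow direction (−∇h) has components (+0.004086 E, -0.003458 N).
Azimuth = atan2(E, N) = atan2(+0.004086, -0.003458) = 130.2° ≈ 130°.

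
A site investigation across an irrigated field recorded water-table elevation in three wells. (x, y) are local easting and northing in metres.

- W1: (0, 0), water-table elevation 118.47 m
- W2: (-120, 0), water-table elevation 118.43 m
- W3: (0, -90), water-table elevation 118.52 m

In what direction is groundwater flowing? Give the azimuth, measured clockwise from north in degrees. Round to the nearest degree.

∂h/∂x = (118.43 − 118.47) / (-120 − 0) = +0.0003333
∂h/∂y = (118.52 − 118.47) / (-90 − 0) = -0.0005556
Flow direction (−∇h) has components (-0.0003333 E, +0.0005556 N).
Azimuth = atan2(E, N) = atan2(-0.0003333, +0.0005556) = 329.0° ≈ 329°.

329°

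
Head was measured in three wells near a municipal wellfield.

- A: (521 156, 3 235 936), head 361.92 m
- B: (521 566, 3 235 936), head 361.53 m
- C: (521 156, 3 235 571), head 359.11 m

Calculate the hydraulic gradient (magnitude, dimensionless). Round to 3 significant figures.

∂h/∂x = (361.53 − 361.92) / (521566 − 521156) = -0.0009512
∂h/∂y = (359.11 − 361.92) / (3235571 − 3235936) = +0.007699
|∇h| = √(-0.0009512² + 0.007699²) = 0.007758

0.00776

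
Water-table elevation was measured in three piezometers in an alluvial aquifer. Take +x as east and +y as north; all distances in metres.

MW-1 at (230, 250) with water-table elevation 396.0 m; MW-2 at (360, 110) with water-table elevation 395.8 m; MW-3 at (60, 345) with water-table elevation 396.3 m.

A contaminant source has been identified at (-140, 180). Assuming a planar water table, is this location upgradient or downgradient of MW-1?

With h = a·x + b·y + c and MW-1 as origin, the differences give:
  130·a + (-140)·b = -0.2
  (-170)·a + 95·b = +0.3
Eliminate b (×95 and ×(-140), subtract): -11450·a = 23.00 → a = ∂h/∂x = -0.002009
Back-substitute: b = ∂h/∂y = -0.0004367.
Head at (-140, 180) = 396.0 + (-0.002009)·(-370) + (-0.0004367)·(-70) = 396.77 m.
That is higher than the 396.0 m at MW-1, so the point is upgradient.

upgradient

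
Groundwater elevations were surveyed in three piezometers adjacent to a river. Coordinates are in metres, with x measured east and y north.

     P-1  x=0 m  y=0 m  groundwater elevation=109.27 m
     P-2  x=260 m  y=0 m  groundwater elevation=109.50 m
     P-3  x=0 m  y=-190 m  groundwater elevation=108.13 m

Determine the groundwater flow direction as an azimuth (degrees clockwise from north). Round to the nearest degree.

∂h/∂x = (109.50 − 109.27) / (260 − 0) = +0.0008846
∂h/∂y = (108.13 − 109.27) / (-190 − 0) = +0.006000
Flow direction (−∇h) has components (-0.0008846 E, -0.006000 N).
Azimuth = atan2(E, N) = atan2(-0.0008846, -0.006000) = 188.4° ≈ 188°.

188°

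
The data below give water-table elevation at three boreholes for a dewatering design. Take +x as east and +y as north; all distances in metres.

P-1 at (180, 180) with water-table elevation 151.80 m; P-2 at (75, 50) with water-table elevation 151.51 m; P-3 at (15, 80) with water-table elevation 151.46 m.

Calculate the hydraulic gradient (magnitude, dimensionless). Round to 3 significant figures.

With h = a·x + b·y + c and P-1 as origin, the differences give:
  (-105)·a + (-130)·b = -0.29
  (-165)·a + (-100)·b = -0.34
Eliminate b (×(-100) and ×(-130), subtract): -10950·a = -15.200 → a = ∂h/∂x = +0.001388
Back-substitute: b = ∂h/∂y = +0.001110.
|∇h| = √(0.001388² + 0.001110²) = 0.001777

0.00178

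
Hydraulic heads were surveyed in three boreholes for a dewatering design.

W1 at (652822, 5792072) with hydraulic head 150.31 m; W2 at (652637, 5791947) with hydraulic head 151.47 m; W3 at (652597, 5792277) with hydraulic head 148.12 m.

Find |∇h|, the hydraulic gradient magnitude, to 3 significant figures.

0.0101

With h = a·x + b·y + c and W1 as origin, the differences give:
  (-185)·a + (-125)·b = +1.16
  (-225)·a + 205·b = -2.19
Eliminate b (×205 and ×(-125), subtract): -66050·a = -35.950 → a = ∂h/∂x = +0.0005443
Back-substitute: b = ∂h/∂y = -0.01009.
|∇h| = √(0.0005443² + -0.01009²) = 0.0101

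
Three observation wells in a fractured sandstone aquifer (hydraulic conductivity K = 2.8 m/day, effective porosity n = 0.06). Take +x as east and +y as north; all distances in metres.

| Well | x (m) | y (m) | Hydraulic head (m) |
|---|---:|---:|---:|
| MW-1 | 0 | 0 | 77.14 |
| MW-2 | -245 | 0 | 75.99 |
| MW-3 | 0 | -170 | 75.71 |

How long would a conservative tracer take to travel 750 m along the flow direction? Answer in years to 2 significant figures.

4.6 years

∂h/∂x = (75.99 − 77.14) / (-245 − 0) = +0.004694
∂h/∂y = (75.71 − 77.14) / (-170 − 0) = +0.008412
|∇h| = √(0.004694² + 0.008412²) = 0.009633
Seepage velocity v = K·i/n = 2.8 × 0.009633 / 0.06 = 0.4495 m/day.
t = 750 / 0.4495 = 1669 days = 4.57 years.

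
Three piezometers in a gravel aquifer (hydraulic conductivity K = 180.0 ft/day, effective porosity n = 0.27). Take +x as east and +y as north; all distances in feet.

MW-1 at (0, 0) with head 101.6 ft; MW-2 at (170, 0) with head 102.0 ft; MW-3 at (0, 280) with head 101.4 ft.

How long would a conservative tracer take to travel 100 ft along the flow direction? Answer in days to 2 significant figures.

61 days

∂h/∂x = (102.0 − 101.6) / (170 − 0) = +0.002353
∂h/∂y = (101.4 − 101.6) / (280 − 0) = -0.0007143
|∇h| = √(0.002353² + -0.0007143²) = 0.002459
Seepage velocity v = K·i/n = 180.0 × 0.002459 / 0.27 = 1.639 ft/day.
t = 100 / 1.639 = 61.01 days.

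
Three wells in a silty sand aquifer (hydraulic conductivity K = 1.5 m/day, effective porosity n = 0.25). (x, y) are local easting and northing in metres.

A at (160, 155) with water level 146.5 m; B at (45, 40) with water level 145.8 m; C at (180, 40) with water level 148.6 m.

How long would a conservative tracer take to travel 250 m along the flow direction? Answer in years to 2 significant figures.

4.5 years

With h = a·x + b·y + c and A as origin, the differences give:
  (-115)·a + (-115)·b = -0.7
  20·a + (-115)·b = +2.1
Eliminate b (×(-115) and ×(-115), subtract): 15525·a = 322.00 → a = ∂h/∂x = +0.02074
Back-substitute: b = ∂h/∂y = -0.01465.
|∇h| = √(0.02074² + -0.01465²) = 0.02539
Seepage velocity v = K·i/n = 1.5 × 0.02539 / 0.25 = 0.1523 m/day.
t = 250 / 0.1523 = 1641 days = 4.49 years.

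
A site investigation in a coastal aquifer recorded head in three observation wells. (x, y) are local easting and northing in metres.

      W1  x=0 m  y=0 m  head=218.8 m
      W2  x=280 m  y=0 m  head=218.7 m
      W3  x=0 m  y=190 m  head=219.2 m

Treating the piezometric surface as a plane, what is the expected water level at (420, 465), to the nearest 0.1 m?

219.6 m

∂h/∂x = (218.7 − 218.8) / (280 − 0) = -0.0003571
∂h/∂y = (219.2 − 218.8) / (190 − 0) = +0.002105
h(420, 465) = 218.8 + (-0.0003571)·(420) + (+0.002105)·(465) = 218.8 -0.150 +0.979 = 219.629 m.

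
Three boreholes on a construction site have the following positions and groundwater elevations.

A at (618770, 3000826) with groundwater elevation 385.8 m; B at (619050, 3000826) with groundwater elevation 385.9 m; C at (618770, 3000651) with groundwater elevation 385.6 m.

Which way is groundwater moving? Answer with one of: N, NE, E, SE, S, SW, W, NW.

S

∂h/∂x = (385.9 − 385.8) / (619050 − 618770) = +0.0003571
∂h/∂y = (385.6 − 385.8) / (3000651 − 3000826) = +0.001143
Flow = −∇h = (-0.0003571 east, -0.001143 north), which points south.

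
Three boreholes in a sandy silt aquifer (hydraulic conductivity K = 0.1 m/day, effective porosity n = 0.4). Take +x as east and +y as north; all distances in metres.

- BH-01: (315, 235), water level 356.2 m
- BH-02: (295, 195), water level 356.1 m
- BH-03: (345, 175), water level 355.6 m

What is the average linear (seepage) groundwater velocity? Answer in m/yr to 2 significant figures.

Differences from BH-01: to BH-02 (Δx, Δy, Δh) = (-20, -40, -0.1); to BH-03 = (30, -60, -0.6).
Solve a·Δx + b·Δy = Δh: det = (-20)·(-60) − 30·(-40) = 2400.
∂h/∂x = [(-0.1)·(-60) − (-0.6)·(-40)] / 2400 = -0.007500
∂h/∂y = [(-20)·(-0.6) − 30·(-0.1)] / 2400 = +0.006250
|∇h| = √(-0.007500² + 0.006250²) = 0.009763
Seepage velocity v = K·i/n = 0.1 × 0.009763 / 0.4 = 0.002441 m/day = 0.8916 m/yr.

0.89 m/yr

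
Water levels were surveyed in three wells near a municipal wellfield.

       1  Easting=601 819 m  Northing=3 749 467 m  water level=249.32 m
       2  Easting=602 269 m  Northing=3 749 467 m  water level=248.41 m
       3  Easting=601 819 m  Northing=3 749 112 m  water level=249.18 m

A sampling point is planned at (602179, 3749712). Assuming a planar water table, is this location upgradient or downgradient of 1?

∂h/∂x = (248.41 − 249.32) / (602269 − 601819) = -0.002022
∂h/∂y = (249.18 − 249.32) / (3749112 − 3749467) = +0.0003944
Head at (602179, 3749712) = 249.32 + (-0.002022)·(360) + (+0.0003944)·(245) = 248.69 m.
That is lower than the 249.32 m at 1, so the point is downgradient.

downgradient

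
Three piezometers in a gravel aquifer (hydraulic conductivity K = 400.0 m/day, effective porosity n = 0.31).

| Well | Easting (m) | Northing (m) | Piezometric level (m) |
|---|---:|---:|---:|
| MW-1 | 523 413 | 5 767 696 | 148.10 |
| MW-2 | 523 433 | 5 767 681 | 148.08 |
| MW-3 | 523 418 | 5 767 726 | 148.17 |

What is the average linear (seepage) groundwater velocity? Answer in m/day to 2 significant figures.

3.0 m/day

Taking MW-1 as reference: MW-2−MW-1 = (20, -15, -0.02); MW-3−MW-1 = (5, 30, +0.07).
Determinant of the coordinate differences = 20·30 − 5·(-15) = 675.
∂h/∂x = [(-0.02)·30 − (+0.07)·(-15)] / 675 = +0.0006667
∂h/∂y = [20·(+0.07) − 5·(-0.02)] / 675 = +0.002222
|∇h| = √(0.0006667² + 0.002222²) = 0.00232
Seepage velocity v = K·i/n = 400.0 × 0.00232 / 0.31 = 2.994 m/day.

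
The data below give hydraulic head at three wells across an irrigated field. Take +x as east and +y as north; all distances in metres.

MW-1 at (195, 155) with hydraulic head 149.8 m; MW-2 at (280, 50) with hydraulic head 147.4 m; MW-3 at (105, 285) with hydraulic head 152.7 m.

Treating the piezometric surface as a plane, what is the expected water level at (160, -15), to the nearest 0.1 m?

146.7 m

With h = a·x + b·y + c and MW-1 as origin, the differences give:
  85·a + (-105)·b = -2.4
  (-90)·a + 130·b = +2.9
Eliminate b (×130 and ×(-105), subtract): 1600·a = -7.50 → a = ∂h/∂x = -0.004688
Back-substitute: b = ∂h/∂y = +0.01906.
h(160, -15) = 149.8 + (-0.004688)·(-35) + (+0.01906)·(-170) = 149.8 +0.164 -3.241 = 146.723 m.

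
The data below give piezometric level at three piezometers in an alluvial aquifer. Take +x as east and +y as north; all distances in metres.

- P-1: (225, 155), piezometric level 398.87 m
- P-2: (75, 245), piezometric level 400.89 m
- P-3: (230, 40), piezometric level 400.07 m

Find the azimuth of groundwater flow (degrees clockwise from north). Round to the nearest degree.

Three-point gradient (reference P-1): Δ to P-2 = (-150, 90, +2.02), Δ to P-3 = (5, -115, +1.20).
∂h/∂x = -0.02026, ∂h/∂y = -0.01132 (det = 16800).
Flow direction (−∇h) has components (+0.02026 E, +0.01132 N).
Azimuth = atan2(E, N) = atan2(+0.02026, +0.01132) = 60.8° ≈ 061°.

061°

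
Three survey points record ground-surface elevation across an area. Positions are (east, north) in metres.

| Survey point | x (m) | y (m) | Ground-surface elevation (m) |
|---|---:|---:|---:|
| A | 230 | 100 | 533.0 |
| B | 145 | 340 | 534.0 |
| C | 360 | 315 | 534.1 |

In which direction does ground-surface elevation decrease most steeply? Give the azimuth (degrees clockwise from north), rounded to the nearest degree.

192°

Taking A as reference: B−A = (-85, 240, +1.0); C−A = (130, 215, +1.1).
Determinant of the coordinate differences = (-85)·215 − 130·240 = -49475.
∂z/∂x = [(+1.0)·215 − (+1.1)·240] / -49475 = +0.0009904
∂z/∂y = [(-85)·(+1.1) − 130·(+1.0)] / -49475 = +0.004517
Steepest decrease is along −∇f: components (-0.0009904 E, -0.004517 N).
Azimuth = atan2(-0.0009904, -0.004517) = 192.4° ≈ 192°.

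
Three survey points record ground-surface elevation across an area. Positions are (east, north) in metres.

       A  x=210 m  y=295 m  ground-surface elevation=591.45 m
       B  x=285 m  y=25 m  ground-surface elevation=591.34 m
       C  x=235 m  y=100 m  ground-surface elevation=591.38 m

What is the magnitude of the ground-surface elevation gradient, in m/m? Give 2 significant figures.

0.00045 m/m

With z = a·x + b·y + c and A as origin, the differences give:
  75·a + (-270)·b = -0.11
  25·a + (-195)·b = -0.07
Eliminate b (×(-195) and ×(-270), subtract): -7875·a = 2.550 → a = ∂z/∂x = -0.0003238
Back-substitute: b = ∂z/∂y = +0.0003175.
|∇f| = √(-0.0003238² + 0.0003175²) = 0.0004535 m/m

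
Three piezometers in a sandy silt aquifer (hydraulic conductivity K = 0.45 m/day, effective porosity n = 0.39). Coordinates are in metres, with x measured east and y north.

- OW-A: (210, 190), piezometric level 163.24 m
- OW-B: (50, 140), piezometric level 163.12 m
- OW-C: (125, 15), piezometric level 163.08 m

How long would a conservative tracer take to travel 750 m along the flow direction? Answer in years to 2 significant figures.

2100 years

Differences from OW-A: to OW-B (Δx, Δy, Δh) = (-160, -50, -0.12); to OW-C = (-85, -175, -0.16).
Determinant of the coordinate differences = (-160)·(-175) − (-85)·(-50) = 23750.
∂h/∂x = [(-0.12)·(-175) − (-0.16)·(-50)] / 23750 = +0.0005474
∂h/∂y = [(-160)·(-0.16) − (-85)·(-0.12)] / 23750 = +0.0006484
|∇h| = √(0.0005474² + 0.0006484²) = 0.0008486
Seepage velocity v = K·i/n = 0.45 × 0.0008486 / 0.39 = 0.0009792 m/day.
t = 750 / 0.0009792 = 7.659e+05 days = 2.1e+03 years.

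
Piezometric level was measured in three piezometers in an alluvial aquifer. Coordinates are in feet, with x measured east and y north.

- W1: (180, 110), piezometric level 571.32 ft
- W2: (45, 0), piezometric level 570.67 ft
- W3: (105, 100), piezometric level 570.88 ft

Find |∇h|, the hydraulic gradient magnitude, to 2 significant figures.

Differences from W1: to W2 (Δx, Δy, Δh) = (-135, -110, -0.65); to W3 = (-75, -10, -0.44).
Determinant of the coordinate differences = (-135)·(-10) − (-75)·(-110) = -6900.
∂h/∂x = [(-0.65)·(-10) − (-0.44)·(-110)] / -6900 = +0.006072
∂h/∂y = [(-135)·(-0.44) − (-75)·(-0.65)] / -6900 = -0.001543
|∇h| = √(0.006072² + -0.001543²) = 0.006265

0.0063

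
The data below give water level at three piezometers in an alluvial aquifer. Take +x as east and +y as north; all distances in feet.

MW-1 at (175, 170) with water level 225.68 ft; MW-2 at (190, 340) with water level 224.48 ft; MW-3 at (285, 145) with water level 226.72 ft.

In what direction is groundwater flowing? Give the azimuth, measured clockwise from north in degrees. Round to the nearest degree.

Taking MW-1 as reference: MW-2−MW-1 = (15, 170, -1.20); MW-3−MW-1 = (110, -25, +1.04).
Determinant of the coordinate differences = 15·(-25) − 110·170 = -19075.
∂h/∂x = [(-1.20)·(-25) − (+1.04)·170] / -19075 = +0.007696
∂h/∂y = [15·(+1.04) − 110·(-1.20)] / -19075 = -0.007738
Flow direction (−∇h) has components (-0.007696 E, +0.007738 N).
Azimuth = atan2(E, N) = atan2(-0.007696, +0.007738) = 315.2° ≈ 315°.

315°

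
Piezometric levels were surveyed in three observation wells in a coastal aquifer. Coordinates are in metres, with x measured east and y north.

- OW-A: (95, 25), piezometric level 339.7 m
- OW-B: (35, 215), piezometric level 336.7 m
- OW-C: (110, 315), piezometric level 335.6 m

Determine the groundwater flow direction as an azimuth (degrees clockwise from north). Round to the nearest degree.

With h = a·x + b·y + c and OW-A as origin, the differences give:
  (-60)·a + 190·b = -3.0
  15·a + 290·b = -4.1
Eliminate b (×290 and ×190, subtract): -20250·a = -91.00 → a = ∂h/∂x = +0.004494
Back-substitute: b = ∂h/∂y = -0.01437.
Flow direction (−∇h) has components (-0.004494 E, +0.01437 N).
Azimuth = atan2(E, N) = atan2(-0.004494, +0.01437) = 342.6° ≈ 343°.

343°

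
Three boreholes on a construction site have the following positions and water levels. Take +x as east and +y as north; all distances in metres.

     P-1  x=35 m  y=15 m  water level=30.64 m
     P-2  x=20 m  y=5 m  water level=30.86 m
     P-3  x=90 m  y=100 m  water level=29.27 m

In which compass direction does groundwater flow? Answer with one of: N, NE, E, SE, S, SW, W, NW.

Taking P-1 as reference: P-2−P-1 = (-15, -10, +0.22); P-3−P-1 = (55, 85, -1.37).
Determinant of the coordinate differences = (-15)·85 − 55·(-10) = -725.
∂h/∂x = [(+0.22)·85 − (-1.37)·(-10)] / -725 = -0.006897
∂h/∂y = [(-15)·(-1.37) − 55·(+0.22)] / -725 = -0.01166
Flow = −∇h = (+0.006897 east, +0.01166 north), which points northeast.

NE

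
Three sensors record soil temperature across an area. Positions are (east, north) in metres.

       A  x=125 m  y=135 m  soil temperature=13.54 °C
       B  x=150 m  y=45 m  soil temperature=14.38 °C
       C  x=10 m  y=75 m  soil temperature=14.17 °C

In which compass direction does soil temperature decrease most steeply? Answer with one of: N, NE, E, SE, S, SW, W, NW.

N

Differences from A: to B (Δx, Δy, Δh) = (25, -90, +0.84); to C = (-115, -60, +0.63).
Solve a·Δx + b·Δy = ΔT: det = 25·(-60) − (-115)·(-90) = -11850.
∂T/∂x = [(+0.84)·(-60) − (+0.63)·(-90)] / -11850 = -0.0005316
∂T/∂y = [25·(+0.63) − (-115)·(+0.84)] / -11850 = -0.009481
Steepest decrease is along −∇f = (+0.0005316 E, +0.009481 N) → north.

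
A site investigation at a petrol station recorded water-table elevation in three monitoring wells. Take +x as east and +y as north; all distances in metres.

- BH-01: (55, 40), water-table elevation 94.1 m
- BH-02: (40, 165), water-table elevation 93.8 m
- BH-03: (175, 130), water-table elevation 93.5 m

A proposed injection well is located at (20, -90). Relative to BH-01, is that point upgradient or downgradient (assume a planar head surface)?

With h = a·x + b·y + c and BH-01 as origin, the differences give:
  (-15)·a + 125·b = -0.3
  120·a + 90·b = -0.6
Eliminate b (×90 and ×125, subtract): -16350·a = 48.00 → a = ∂h/∂x = -0.002936
Back-substitute: b = ∂h/∂y = -0.002752.
Head at (20, -90) = 94.1 + (-0.002936)·(-35) + (-0.002752)·(-130) = 94.56 m.
That is higher than the 94.1 m at BH-01, so the point is upgradient.

upgradient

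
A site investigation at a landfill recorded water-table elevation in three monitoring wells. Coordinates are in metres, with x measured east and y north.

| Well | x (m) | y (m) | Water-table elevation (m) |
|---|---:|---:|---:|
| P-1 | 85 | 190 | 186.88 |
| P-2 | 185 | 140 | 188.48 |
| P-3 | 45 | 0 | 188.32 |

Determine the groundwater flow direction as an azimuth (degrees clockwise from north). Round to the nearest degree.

312°

Differences from P-1: to P-2 (Δx, Δy, Δh) = (100, -50, +1.60); to P-3 = (-40, -190, +1.44).
Solve a·Δx + b·Δy = Δh: det = 100·(-190) − (-40)·(-50) = -21000.
∂h/∂x = [(+1.60)·(-190) − (+1.44)·(-50)] / -21000 = +0.01105
∂h/∂y = [100·(+1.44) − (-40)·(+1.60)] / -21000 = -0.009905
Flow direction (−∇h) has components (-0.01105 E, +0.009905 N).
Azimuth = atan2(E, N) = atan2(-0.01105, +0.009905) = 311.9° ≈ 312°.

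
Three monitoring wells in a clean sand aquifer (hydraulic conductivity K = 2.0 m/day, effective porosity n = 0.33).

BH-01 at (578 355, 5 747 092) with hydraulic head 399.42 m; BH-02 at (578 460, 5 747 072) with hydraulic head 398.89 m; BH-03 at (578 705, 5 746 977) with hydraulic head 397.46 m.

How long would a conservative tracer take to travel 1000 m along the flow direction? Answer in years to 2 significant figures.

77 years

Taking BH-01 as reference: BH-02−BH-01 = (105, -20, -0.53); BH-03−BH-01 = (350, -115, -1.96).
Solve a·Δx + b·Δy = Δh: det = 105·(-115) − 350·(-20) = -5075.
∂h/∂x = [(-0.53)·(-115) − (-1.96)·(-20)] / -5075 = -0.004286
∂h/∂y = [105·(-1.96) − 350·(-0.53)] / -5075 = +0.004000
|∇h| = √(-0.004286² + 0.004000²) = 0.005863
Seepage velocity v = K·i/n = 2.0 × 0.005863 / 0.33 = 0.03553 m/day.
t = 1000 / 0.03553 = 2.815e+04 days = 77.1 years.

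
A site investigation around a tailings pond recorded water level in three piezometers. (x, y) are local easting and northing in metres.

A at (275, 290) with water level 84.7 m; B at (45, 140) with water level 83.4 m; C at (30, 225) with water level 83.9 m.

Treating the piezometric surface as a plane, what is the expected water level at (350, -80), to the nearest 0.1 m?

Taking A as reference: B−A = (-230, -150, -1.3); C−A = (-245, -65, -0.8).
Determinant of the coordinate differences = (-230)·(-65) − (-245)·(-150) = -21800.
∂h/∂x = [(-1.3)·(-65) − (-0.8)·(-150)] / -21800 = +0.001628
∂h/∂y = [(-230)·(-0.8) − (-245)·(-1.3)] / -21800 = +0.006170
h(350, -80) = 84.7 + (+0.001628)·(75) + (+0.006170)·(-370) = 84.7 +0.122 -2.283 = 82.539 m.

82.5 m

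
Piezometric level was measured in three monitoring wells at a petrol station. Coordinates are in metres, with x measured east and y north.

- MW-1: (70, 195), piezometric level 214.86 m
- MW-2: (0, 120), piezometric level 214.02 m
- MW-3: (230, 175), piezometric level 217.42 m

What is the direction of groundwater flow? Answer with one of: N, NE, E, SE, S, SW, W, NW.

Three-point gradient (reference MW-1): Δ to MW-2 = (-70, -75, -0.84), Δ to MW-3 = (160, -20, +2.56).
∂h/∂x = +0.01558, ∂h/∂y = -0.003343 (det = 13400).
Flow = −∇h = (-0.01558 east, +0.003343 north), which points west.

W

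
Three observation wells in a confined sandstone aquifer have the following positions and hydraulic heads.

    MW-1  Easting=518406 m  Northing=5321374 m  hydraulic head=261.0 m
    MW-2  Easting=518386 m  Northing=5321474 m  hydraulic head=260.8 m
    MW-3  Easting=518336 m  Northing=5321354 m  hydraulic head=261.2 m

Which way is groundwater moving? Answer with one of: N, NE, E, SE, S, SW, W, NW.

NE

Differences from MW-1: to MW-2 (Δx, Δy, Δh) = (-20, 100, -0.2); to MW-3 = (-70, -20, +0.2).
Determinant of the coordinate differences = (-20)·(-20) − (-70)·100 = 7400.
∂h/∂x = [(-0.2)·(-20) − (+0.2)·100] / 7400 = -0.002162
∂h/∂y = [(-20)·(+0.2) − (-70)·(-0.2)] / 7400 = -0.002432
Flow = −∇h = (+0.002162 east, +0.002432 north), which points northeast.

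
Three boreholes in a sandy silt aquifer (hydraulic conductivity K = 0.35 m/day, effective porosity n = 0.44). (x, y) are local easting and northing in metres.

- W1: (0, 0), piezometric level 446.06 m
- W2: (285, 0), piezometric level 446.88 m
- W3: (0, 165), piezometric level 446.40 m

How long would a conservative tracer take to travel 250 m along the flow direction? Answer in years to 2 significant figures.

∂h/∂x = (446.88 − 446.06) / (285 − 0) = +0.002877
∂h/∂y = (446.40 − 446.06) / (165 − 0) = +0.002061
|∇h| = √(0.002877² + 0.002061²) = 0.003539
Seepage velocity v = K·i/n = 0.35 × 0.003539 / 0.44 = 0.002815 m/day.
t = 250 / 0.002815 = 8.881e+04 days = 243 years.

240 years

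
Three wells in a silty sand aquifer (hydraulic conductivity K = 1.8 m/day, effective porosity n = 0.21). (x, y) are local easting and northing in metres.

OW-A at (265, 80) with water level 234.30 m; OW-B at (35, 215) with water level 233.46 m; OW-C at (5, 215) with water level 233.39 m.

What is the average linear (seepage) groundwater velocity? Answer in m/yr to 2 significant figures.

With h = a·x + b·y + c and OW-A as origin, the differences give:
  (-230)·a + 135·b = -0.84
  (-260)·a + 135·b = -0.91
Eliminate b (×135 and ×135, subtract): 4050·a = 9.450 → a = ∂h/∂x = +0.002333
Back-substitute: b = ∂h/∂y = -0.002247.
|∇h| = √(0.002333² + -0.002247²) = 0.003239
Seepage velocity v = K·i/n = 1.8 × 0.003239 / 0.21 = 0.02776 m/day = 10.14 m/yr.

10 m/yr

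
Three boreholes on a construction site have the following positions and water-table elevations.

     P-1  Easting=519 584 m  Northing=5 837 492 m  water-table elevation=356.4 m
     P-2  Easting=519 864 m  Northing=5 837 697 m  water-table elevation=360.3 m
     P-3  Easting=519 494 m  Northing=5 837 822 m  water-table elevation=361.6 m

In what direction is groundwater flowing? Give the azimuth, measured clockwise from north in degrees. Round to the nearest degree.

Three-point gradient (reference P-1): Δ to P-2 = (280, 205, +3.9), Δ to P-3 = (-90, 330, +5.2).
∂h/∂x = +0.001994, ∂h/∂y = +0.01630 (det = 110850).
Flow direction (−∇h) has components (-0.001994 E, -0.01630 N).
Azimuth = atan2(E, N) = atan2(-0.001994, -0.01630) = 187.0° ≈ 187°.

187°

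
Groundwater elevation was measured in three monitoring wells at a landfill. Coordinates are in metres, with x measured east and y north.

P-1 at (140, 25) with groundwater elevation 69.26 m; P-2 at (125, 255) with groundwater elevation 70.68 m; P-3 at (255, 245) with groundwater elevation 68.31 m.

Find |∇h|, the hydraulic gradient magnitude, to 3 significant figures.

0.0185

Three-point gradient (reference P-1): Δ to P-2 = (-15, 230, +1.42), Δ to P-3 = (115, 220, -0.95).
∂h/∂x = -0.01785, ∂h/∂y = +0.005010 (det = -29750).
|∇h| = √(-0.01785² + 0.005010²) = 0.01854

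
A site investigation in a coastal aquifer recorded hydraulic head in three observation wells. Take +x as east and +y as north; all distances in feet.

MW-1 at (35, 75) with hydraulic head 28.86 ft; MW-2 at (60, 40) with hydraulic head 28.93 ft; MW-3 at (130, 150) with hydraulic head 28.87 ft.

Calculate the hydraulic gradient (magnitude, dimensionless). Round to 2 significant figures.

Differences from MW-1: to MW-2 (Δx, Δy, Δh) = (25, -35, +0.07); to MW-3 = (95, 75, +0.01).
Determinant of the coordinate differences = 25·75 − 95·(-35) = 5200.
∂h/∂x = [(+0.07)·75 − (+0.01)·(-35)] / 5200 = +0.001077
∂h/∂y = [25·(+0.01) − 95·(+0.07)] / 5200 = -0.001231
|∇h| = √(0.001077² + -0.001231²) = 0.001636

0.0016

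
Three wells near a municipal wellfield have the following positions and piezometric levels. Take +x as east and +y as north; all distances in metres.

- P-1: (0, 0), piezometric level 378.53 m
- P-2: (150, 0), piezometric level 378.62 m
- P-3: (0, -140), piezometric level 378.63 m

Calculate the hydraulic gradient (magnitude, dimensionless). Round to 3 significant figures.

0.000933

∂h/∂x = (378.62 − 378.53) / (150 − 0) = +0.0006000
∂h/∂y = (378.63 − 378.53) / (-140 − 0) = -0.0007143
|∇h| = √(0.0006000² + -0.0007143²) = 0.0009329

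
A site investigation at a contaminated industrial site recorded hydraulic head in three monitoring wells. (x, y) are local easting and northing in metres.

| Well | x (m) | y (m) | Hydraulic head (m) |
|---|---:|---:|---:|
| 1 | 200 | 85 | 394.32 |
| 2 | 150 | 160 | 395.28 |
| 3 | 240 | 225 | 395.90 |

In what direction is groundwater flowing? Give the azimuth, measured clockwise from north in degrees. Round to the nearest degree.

172°

Taking 1 as reference: 2−1 = (-50, 75, +0.96); 3−1 = (40, 140, +1.58).
Solve a·Δx + b·Δy = Δh: det = (-50)·140 − 40·75 = -10000.
∂h/∂x = [(+0.96)·140 − (+1.58)·75] / -10000 = -0.001590
∂h/∂y = [(-50)·(+1.58) − 40·(+0.96)] / -10000 = +0.01174
Flow direction (−∇h) has components (+0.001590 E, -0.01174 N).
Azimuth = atan2(E, N) = atan2(+0.001590, -0.01174) = 172.3° ≈ 172°.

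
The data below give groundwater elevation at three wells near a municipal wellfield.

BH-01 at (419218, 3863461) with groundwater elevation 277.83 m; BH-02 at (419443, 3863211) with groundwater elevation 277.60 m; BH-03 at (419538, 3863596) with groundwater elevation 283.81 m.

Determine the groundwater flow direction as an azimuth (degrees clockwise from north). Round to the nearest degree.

226°

Taking BH-01 as reference: BH-02−BH-01 = (225, -250, -0.23); BH-03−BH-01 = (320, 135, +5.98).
Solve a·Δx + b·Δy = Δh: det = 225·135 − 320·(-250) = 110375.
∂h/∂x = [(-0.23)·135 − (+5.98)·(-250)] / 110375 = +0.01326
∂h/∂y = [225·(+5.98) − 320·(-0.23)] / 110375 = +0.01286
Flow direction (−∇h) has components (-0.01326 E, -0.01286 N).
Azimuth = atan2(E, N) = atan2(-0.01326, -0.01286) = 225.9° ≈ 226°.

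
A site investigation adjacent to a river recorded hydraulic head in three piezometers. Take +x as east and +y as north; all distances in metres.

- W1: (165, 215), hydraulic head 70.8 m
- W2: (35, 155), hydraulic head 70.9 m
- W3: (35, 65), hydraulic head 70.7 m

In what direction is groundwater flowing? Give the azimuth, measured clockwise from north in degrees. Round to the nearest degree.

With h = a·x + b·y + c and W1 as origin, the differences give:
  (-130)·a + (-60)·b = +0.1
  (-130)·a + (-150)·b = -0.1
Eliminate b (×(-150) and ×(-60), subtract): 11700·a = -21.00 → a = ∂h/∂x = -0.001795
Back-substitute: b = ∂h/∂y = +0.002222.
Flow direction (−∇h) has components (+0.001795 E, -0.002222 N).
Azimuth = atan2(E, N) = atan2(+0.001795, -0.002222) = 141.1° ≈ 141°.

141°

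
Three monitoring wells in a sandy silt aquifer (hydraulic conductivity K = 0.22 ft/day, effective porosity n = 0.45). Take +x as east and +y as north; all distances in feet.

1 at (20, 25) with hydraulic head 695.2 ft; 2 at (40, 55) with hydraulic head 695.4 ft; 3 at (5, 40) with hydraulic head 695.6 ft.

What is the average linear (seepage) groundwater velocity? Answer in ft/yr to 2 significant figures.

Differences from 1: to 2 (Δx, Δy, Δh) = (20, 30, +0.2); to 3 = (-15, 15, +0.4).
Determinant of the coordinate differences = 20·15 − (-15)·30 = 750.
∂h/∂x = [(+0.2)·15 − (+0.4)·30] / 750 = -0.01200
∂h/∂y = [20·(+0.4) − (-15)·(+0.2)] / 750 = +0.01467
|∇h| = √(-0.01200² + 0.01467²) = 0.01895
Seepage velocity v = K·i/n = 0.22 × 0.01895 / 0.45 = 0.009264 ft/day = 3.384 ft/yr.

3.4 ft/yr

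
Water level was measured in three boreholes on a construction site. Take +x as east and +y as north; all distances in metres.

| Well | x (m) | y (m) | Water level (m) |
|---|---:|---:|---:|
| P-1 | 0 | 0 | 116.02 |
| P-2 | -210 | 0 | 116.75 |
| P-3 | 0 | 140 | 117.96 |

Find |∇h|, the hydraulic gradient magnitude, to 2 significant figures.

0.014

∂h/∂x = (116.75 − 116.02) / (-210 − 0) = -0.003476
∂h/∂y = (117.96 − 116.02) / (140 − 0) = +0.01386
|∇h| = √(-0.003476² + 0.01386²) = 0.01429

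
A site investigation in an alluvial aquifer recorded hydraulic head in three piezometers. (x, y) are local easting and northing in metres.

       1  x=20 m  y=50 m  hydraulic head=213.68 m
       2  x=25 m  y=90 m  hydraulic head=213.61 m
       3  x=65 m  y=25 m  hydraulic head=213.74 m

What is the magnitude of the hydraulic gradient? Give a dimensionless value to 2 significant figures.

0.0018

Differences from 1: to 2 (Δx, Δy, Δh) = (5, 40, -0.07); to 3 = (45, -25, +0.06).
Solve a·Δx + b·Δy = Δh: det = 5·(-25) − 45·40 = -1925.
∂h/∂x = [(-0.07)·(-25) − (+0.06)·40] / -1925 = +0.0003377
∂h/∂y = [5·(+0.06) − 45·(-0.07)] / -1925 = -0.001792
|∇h| = √(0.0003377² + -0.001792²) = 0.001824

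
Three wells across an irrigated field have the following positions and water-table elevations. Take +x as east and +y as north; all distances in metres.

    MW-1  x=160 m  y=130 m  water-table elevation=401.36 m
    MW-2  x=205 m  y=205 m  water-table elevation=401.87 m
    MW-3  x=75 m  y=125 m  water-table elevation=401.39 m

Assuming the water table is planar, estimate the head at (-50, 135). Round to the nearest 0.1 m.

With h = a·x + b·y + c and MW-1 as origin, the differences give:
  45·a + 75·b = +0.51
  (-85)·a + (-5)·b = +0.03
Eliminate b (×(-5) and ×75, subtract): 6150·a = -4.800 → a = ∂h/∂x = -0.0007805
Back-substitute: b = ∂h/∂y = +0.007268.
h(-50, 135) = 401.36 + (-0.0007805)·(-210) + (+0.007268)·(5) = 401.36 +0.164 +0.036 = 401.560 m.

401.6 m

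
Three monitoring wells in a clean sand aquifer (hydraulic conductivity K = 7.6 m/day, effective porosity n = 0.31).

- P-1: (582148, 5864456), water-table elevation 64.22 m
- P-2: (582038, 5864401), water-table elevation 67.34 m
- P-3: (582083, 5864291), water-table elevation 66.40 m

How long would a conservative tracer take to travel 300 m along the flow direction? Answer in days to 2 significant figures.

450 days

Three-point gradient (reference P-1): Δ to P-2 = (-110, -55, +3.12), Δ to P-3 = (-65, -165, +2.18).
∂h/∂x = -0.02709, ∂h/∂y = -0.002539 (det = 14575).
|∇h| = √(-0.02709² + -0.002539²) = 0.02721
Seepage velocity v = K·i/n = 7.6 × 0.02721 / 0.31 = 0.6671 m/day.
t = 300 / 0.6671 = 449.7 days.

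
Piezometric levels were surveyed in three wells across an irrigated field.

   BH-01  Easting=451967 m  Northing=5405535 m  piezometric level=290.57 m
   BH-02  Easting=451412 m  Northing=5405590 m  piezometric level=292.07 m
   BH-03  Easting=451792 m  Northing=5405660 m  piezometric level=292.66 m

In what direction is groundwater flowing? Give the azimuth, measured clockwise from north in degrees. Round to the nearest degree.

175°

Differences from BH-01: to BH-02 (Δx, Δy, Δh) = (-555, 55, +1.50); to BH-03 = (-175, 125, +2.09).
Determinant of the coordinate differences = (-555)·125 − (-175)·55 = -59750.
∂h/∂x = [(+1.50)·125 − (+2.09)·55] / -59750 = -0.001214
∂h/∂y = [(-555)·(+2.09) − (-175)·(+1.50)] / -59750 = +0.01502
Flow direction (−∇h) has components (+0.001214 E, -0.01502 N).
Azimuth = atan2(E, N) = atan2(+0.001214, -0.01502) = 175.4° ≈ 175°.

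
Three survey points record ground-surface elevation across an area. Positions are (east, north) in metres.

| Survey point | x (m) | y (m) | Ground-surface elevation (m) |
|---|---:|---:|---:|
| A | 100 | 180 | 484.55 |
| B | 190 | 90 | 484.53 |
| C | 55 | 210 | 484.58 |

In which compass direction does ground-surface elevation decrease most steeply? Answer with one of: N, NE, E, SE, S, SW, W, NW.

Differences from A: to B (Δx, Δy, Δh) = (90, -90, -0.02); to C = (-45, 30, +0.03).
Solve a·Δx + b·Δy = Δz: det = 90·30 − (-45)·(-90) = -1350.
∂z/∂x = [(-0.02)·30 − (+0.03)·(-90)] / -1350 = -0.001556
∂z/∂y = [90·(+0.03) − (-45)·(-0.02)] / -1350 = -0.001333
Steepest decrease is along −∇f = (+0.001556 E, +0.001333 N) → northeast.

NE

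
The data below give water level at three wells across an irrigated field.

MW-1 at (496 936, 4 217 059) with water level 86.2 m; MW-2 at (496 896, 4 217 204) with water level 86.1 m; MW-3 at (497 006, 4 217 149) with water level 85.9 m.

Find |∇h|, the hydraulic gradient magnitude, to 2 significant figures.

With h = a·x + b·y + c and MW-1 as origin, the differences give:
  (-40)·a + 145·b = -0.1
  70·a + 90·b = -0.3
Eliminate b (×90 and ×145, subtract): -13750·a = 34.50 → a = ∂h/∂x = -0.002509
Back-substitute: b = ∂h/∂y = -0.001382.
|∇h| = √(-0.002509² + -0.001382²) = 0.002864

0.0029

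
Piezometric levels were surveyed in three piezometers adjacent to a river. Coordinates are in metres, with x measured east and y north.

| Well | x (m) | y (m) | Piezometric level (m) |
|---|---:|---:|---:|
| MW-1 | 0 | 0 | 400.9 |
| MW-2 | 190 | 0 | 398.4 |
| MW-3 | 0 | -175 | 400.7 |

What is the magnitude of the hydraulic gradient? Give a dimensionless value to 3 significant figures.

0.0132

∂h/∂x = (398.4 − 400.9) / (190 − 0) = -0.01316
∂h/∂y = (400.7 − 400.9) / (-175 − 0) = +0.001143
|∇h| = √(-0.01316² + 0.001143²) = 0.01321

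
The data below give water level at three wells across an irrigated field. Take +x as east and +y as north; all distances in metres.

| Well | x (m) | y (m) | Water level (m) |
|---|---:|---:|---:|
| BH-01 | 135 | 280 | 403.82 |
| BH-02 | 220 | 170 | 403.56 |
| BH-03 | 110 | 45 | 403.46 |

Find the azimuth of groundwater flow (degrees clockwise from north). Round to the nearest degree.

150°

With h = a·x + b·y + c and BH-01 as origin, the differences give:
  85·a + (-110)·b = -0.26
  (-25)·a + (-235)·b = -0.36
Eliminate b (×(-235) and ×(-110), subtract): -22725·a = 21.500 → a = ∂h/∂x = -0.0009461
Back-substitute: b = ∂h/∂y = +0.001633.
Flow direction (−∇h) has components (+0.0009461 E, -0.001633 N).
Azimuth = atan2(E, N) = atan2(+0.0009461, -0.001633) = 149.9° ≈ 150°.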